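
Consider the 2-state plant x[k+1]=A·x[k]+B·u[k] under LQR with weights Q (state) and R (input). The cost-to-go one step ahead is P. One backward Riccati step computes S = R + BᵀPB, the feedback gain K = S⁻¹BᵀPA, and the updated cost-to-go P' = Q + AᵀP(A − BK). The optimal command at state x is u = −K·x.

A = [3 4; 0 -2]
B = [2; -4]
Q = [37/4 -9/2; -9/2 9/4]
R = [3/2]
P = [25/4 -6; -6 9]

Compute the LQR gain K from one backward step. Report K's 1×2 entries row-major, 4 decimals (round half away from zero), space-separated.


BᵀP = [36.5000 -48.0000]
S = R + BᵀPB = [3/2] + [265.0000] = [266.5000]
BᵀPA = [109.5000 242.0000]
K = S⁻¹·BᵀPA = [0.4109 0.9081]
A−BK = [2.1782 2.1839; 1.6435 1.6323]
AᵀP(A−BK) = [11.2584 11.5666; 11.5666 12.2477]
P' = Q + AᵀP(A−BK) = [20.5084 7.0666; 7.0666 14.4977]
tr(P') = 35.0061

0.4109 0.9081


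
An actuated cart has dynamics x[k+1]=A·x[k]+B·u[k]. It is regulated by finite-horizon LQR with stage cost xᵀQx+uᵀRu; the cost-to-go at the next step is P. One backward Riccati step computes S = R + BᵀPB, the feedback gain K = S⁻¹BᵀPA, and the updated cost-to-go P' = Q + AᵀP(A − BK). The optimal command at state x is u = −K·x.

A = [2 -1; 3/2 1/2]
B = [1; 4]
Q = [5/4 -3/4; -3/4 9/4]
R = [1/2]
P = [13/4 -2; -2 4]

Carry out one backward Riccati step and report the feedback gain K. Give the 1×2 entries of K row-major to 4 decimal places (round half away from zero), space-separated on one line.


BᵀP = [-4.7500 14.0000]
S = R + BᵀPB = [1/2] + [51.2500] = [51.7500]
BᵀPA = [11.5000 11.7500]
K = S⁻¹·BᵀPA = [0.2222 0.2271]
A−BK = [1.7778 -1.2271; 0.6111 -0.4082]
AᵀP(A−BK) = [7.4444 -5.1111; -5.1111 3.5821]
P' = Q + AᵀP(A−BK) = [8.6944 -5.8611; -5.8611 5.8321]
tr(P') = 14.5266

0.2222 0.2271


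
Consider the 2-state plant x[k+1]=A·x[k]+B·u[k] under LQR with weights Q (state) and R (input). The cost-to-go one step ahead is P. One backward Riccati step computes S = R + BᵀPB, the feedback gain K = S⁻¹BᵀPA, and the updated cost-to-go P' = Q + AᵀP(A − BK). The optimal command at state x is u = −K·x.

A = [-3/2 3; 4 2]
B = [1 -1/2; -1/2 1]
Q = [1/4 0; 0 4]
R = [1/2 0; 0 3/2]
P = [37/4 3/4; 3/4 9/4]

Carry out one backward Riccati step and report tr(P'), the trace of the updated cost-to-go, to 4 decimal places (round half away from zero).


BᵀP = [8.8750 -0.3750; -3.8750 1.8750]
S = R + BᵀPB = [1/2 0; 0 3/2] + [9.0625 -4.8125; -4.8125 3.8125] = [9.5625 -4.8125; -4.8125 5.3125]
BᵀPA = [-14.8125 25.8750; 13.3125 -7.8750]
K = S⁻¹·BᵀPA = [-0.5291 3.6020; 2.0266 1.7807]
A−BK = [0.0424 0.2883; 1.7089 2.0204]
AᵀP(A−BK) = [12.9963 12.7750; 12.7750 22.0701]
P' = Q + AᵀP(A−BK) = [13.2463 12.7750; 12.7750 26.0701]
tr(P') = 39.3164

39.3164


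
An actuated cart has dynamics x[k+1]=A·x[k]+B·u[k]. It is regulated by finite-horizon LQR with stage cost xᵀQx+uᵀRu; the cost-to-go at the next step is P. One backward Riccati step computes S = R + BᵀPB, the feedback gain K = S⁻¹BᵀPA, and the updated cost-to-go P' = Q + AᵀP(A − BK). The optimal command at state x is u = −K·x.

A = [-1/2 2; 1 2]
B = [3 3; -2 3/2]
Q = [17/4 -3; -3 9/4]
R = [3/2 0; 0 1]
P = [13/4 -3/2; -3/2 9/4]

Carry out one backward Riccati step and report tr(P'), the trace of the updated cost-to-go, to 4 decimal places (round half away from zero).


7.6180

BᵀP = [12.7500 -9.0000; 7.5000 -1.1250]
S = R + BᵀPB = [3/2 0; 0 1] + [56.2500 24.7500; 24.7500 20.8125] = [57.7500 24.7500; 24.7500 21.8125]
BᵀPA = [-15.3750 7.5000; -4.8750 12.7500]
K = S⁻¹·BᵀPA = [-0.3318 -0.2348; 0.1530 0.8510]
A−BK = [0.0364 0.1515; 0.1069 0.2538]
AᵀP(A−BK) = [0.2069 0.2879; 0.2879 0.9111]
P' = Q + AᵀP(A−BK) = [4.4569 -2.7121; -2.7121 3.1611]
tr(P') = 7.6180


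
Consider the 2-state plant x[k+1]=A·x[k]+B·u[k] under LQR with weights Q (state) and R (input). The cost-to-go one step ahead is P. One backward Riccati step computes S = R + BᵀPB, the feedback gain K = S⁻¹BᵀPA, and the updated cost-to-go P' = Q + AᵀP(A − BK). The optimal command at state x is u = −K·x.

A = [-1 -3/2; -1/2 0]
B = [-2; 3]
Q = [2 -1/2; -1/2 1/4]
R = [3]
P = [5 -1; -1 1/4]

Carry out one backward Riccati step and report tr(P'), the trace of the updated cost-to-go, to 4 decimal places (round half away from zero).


3.7265

BᵀP = [-13.0000 2.7500]
S = R + BᵀPB = [3] + [34.2500] = [37.2500]
BᵀPA = [11.6250 19.5000]
K = S⁻¹·BᵀPA = [0.3121 0.5235]
A−BK = [-0.3758 -0.4530; -1.4362 -1.5705]
AᵀP(A−BK) = [0.4346 0.6644; 0.6644 1.0419]
P' = Q + AᵀP(A−BK) = [2.4346 0.1644; 0.1644 1.2919]
tr(P') = 3.7265


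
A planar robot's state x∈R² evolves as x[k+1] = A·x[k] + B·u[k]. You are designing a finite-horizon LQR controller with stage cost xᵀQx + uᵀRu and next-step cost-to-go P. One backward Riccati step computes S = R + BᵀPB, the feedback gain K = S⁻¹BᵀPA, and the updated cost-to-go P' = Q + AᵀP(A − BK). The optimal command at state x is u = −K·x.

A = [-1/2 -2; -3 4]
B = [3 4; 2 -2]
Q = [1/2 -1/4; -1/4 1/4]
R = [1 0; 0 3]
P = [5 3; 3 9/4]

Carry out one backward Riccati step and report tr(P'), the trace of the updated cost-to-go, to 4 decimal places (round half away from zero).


BᵀP = [21.0000 13.5000; 14.0000 7.5000]
S = R + BᵀPB = [1 0; 0 3] + [90.0000 57.0000; 57.0000 41.0000] = [91.0000 57.0000; 57.0000 44.0000]
BᵀPA = [-51.0000 12.0000; -29.5000 2.0000]
K = S⁻¹·BᵀPA = [-0.7450 0.5483; 0.2947 -0.6649]
A−BK = [0.5563 -0.9854; -0.9205 1.5735]
AᵀP(A−BK) = [1.1970 -1.6490; -1.6490 2.7497]
P' = Q + AᵀP(A−BK) = [1.6970 -1.8990; -1.8990 2.9997]
tr(P') = 4.6967

4.6967


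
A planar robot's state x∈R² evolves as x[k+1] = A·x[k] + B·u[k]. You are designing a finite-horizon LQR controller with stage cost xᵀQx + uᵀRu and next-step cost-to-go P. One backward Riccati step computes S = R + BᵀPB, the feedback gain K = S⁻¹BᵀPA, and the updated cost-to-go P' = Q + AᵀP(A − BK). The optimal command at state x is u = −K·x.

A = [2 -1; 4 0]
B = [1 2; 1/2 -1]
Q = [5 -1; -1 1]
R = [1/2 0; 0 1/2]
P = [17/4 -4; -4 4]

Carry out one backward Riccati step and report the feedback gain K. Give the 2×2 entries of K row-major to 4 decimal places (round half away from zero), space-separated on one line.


BᵀP = [2.2500 -2.0000; 12.5000 -12.0000]
S = R + BᵀPB = [1/2 0; 0 1/2] + [1.2500 6.5000; 6.5000 37.0000] = [1.7500 6.5000; 6.5000 37.5000]
BᵀPA = [-3.5000 -2.2500; -23.0000 -12.5000]
K = S⁻¹·BᵀPA = [0.7807 -0.1337; -0.7487 -0.3102]
A−BK = [2.7166 -0.2460; 2.8610 -0.2433]
AᵀP(A−BK) = [2.5134 -0.1016; -0.1016 0.0722]
P' = Q + AᵀP(A−BK) = [7.5134 -1.1016; -1.1016 1.0722]
tr(P') = 8.5856

0.7807 -0.1337 -0.7487 -0.3102


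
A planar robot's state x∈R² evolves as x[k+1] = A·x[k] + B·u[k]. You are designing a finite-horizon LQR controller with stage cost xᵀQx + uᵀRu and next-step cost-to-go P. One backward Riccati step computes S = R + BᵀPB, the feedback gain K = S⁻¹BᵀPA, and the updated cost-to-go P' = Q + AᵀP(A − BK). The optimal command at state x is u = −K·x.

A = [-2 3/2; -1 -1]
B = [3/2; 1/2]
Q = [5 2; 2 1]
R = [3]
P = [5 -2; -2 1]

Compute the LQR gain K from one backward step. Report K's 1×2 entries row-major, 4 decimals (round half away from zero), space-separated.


-0.9130 1.0652

BᵀP = [6.5000 -2.5000]
S = R + BᵀPB = [3] + [8.5000] = [11.5000]
BᵀPA = [-10.5000 12.2500]
K = S⁻¹·BᵀPA = [-0.9130 1.0652]
A−BK = [-0.6304 -0.0978; -0.5435 -1.5326]
AᵀP(A−BK) = [3.4130 -3.8152; -3.8152 5.2011]
P' = Q + AᵀP(A−BK) = [8.4130 -1.8152; -1.8152 6.2011]
tr(P') = 14.6141


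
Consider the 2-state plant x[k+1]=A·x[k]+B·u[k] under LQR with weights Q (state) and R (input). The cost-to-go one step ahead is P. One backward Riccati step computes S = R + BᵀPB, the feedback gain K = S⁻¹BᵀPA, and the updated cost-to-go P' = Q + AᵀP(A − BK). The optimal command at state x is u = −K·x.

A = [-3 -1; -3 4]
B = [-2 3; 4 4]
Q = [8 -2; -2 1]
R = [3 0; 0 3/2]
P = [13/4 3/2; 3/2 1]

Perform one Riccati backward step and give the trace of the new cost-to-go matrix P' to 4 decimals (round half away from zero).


11.4876

BᵀP = [-0.5000 1.0000; 15.7500 8.5000]
S = R + BᵀPB = [3 0; 0 3/2] + [5.0000 2.5000; 2.5000 81.2500] = [8.0000 2.5000; 2.5000 82.7500]
BᵀPA = [-1.5000 4.5000; -72.7500 18.2500]
K = S⁻¹·BᵀPA = [0.0881 0.4983; -0.8818 0.2055]
A−BK = [-0.1784 -0.6199; 0.1750 1.1849]
AᵀP(A−BK) = [1.2301 -0.0532; -0.0532 1.2575]
P' = Q + AᵀP(A−BK) = [9.2301 -2.0532; -2.0532 2.2575]
tr(P') = 11.4876


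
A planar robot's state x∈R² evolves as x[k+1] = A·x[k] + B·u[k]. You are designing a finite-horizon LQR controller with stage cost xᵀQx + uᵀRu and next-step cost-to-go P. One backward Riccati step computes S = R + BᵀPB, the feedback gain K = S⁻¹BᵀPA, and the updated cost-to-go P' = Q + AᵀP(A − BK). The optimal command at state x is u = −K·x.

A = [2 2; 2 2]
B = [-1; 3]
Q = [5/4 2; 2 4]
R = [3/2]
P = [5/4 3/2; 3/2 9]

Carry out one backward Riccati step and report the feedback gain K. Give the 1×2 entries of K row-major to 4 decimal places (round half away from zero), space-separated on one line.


BᵀP = [3.2500 25.5000]
S = R + BᵀPB = [3/2] + [73.2500] = [74.7500]
BᵀPA = [57.5000 57.5000]
K = S⁻¹·BᵀPA = [0.7692 0.7692]
A−BK = [2.7692 2.7692; -0.3077 -0.3077]
AᵀP(A−BK) = [8.7692 8.7692; 8.7692 8.7692]
P' = Q + AᵀP(A−BK) = [10.0192 10.7692; 10.7692 12.7692]
tr(P') = 22.7885

0.7692 0.7692


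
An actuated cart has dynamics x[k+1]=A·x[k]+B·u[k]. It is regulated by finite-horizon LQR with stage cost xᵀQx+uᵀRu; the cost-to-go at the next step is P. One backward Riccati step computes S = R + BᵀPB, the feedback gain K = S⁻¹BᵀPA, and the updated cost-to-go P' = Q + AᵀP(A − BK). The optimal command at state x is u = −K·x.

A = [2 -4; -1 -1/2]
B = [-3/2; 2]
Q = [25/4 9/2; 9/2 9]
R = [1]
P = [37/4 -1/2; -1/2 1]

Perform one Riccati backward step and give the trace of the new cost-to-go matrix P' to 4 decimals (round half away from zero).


BᵀP = [-14.8750 2.7500]
S = R + BᵀPB = [1] + [27.8125] = [28.8125]
BᵀPA = [-32.5000 58.1250]
K = S⁻¹·BᵀPA = [-1.1280 2.0174]
A−BK = [0.3080 -0.9740; 1.2560 -4.5347]
AᵀP(A−BK) = [3.3406 -9.4360; -9.4360 28.9913]
P' = Q + AᵀP(A−BK) = [9.5906 -4.9360; -4.9360 37.9913]
tr(P') = 47.5819

47.5819


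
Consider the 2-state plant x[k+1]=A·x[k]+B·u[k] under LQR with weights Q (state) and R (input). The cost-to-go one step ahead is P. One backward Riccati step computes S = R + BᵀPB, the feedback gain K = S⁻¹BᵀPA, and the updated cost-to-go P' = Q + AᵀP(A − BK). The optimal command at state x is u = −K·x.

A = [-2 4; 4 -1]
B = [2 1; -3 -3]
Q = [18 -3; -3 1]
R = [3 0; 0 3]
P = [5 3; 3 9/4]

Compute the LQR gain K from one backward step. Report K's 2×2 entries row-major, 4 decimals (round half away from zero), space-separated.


BᵀP = [1.0000 -0.7500; -4.0000 -3.7500]
S = R + BᵀPB = [3 0; 0 3] + [4.2500 3.2500; 3.2500 7.2500] = [7.2500 3.2500; 3.2500 10.2500]
BᵀPA = [-5.0000 4.7500; -7.0000 -12.2500]
K = S⁻¹·BᵀPA = [-0.4471 1.3882; -0.5412 -1.6353]
A−BK = [-0.5647 2.8588; 1.0353 -1.7412]
AᵀP(A−BK) = [1.9765 0.4941; 0.4941 31.6235]
P' = Q + AᵀP(A−BK) = [19.9765 -2.5059; -2.5059 32.6235]
tr(P') = 52.6000

-0.4471 1.3882 -0.5412 -1.6353


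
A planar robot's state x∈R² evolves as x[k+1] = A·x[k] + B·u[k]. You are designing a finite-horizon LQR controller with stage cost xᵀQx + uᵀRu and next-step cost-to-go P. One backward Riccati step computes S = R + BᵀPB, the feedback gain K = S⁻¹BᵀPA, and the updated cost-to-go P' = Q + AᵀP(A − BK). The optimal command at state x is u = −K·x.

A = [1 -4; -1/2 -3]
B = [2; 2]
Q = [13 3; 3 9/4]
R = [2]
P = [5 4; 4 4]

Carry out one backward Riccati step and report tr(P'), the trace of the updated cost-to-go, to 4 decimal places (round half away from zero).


22.1071

BᵀP = [18.0000 16.0000]
S = R + BᵀPB = [2] + [68.0000] = [70.0000]
BᵀPA = [10.0000 -120.0000]
K = S⁻¹·BᵀPA = [0.1429 -1.7143]
A−BK = [0.7143 -0.5714; -0.7857 0.4286]
AᵀP(A−BK) = [0.5714 -0.8571; -0.8571 6.2857]
P' = Q + AᵀP(A−BK) = [13.5714 2.1429; 2.1429 8.5357]
tr(P') = 22.1071


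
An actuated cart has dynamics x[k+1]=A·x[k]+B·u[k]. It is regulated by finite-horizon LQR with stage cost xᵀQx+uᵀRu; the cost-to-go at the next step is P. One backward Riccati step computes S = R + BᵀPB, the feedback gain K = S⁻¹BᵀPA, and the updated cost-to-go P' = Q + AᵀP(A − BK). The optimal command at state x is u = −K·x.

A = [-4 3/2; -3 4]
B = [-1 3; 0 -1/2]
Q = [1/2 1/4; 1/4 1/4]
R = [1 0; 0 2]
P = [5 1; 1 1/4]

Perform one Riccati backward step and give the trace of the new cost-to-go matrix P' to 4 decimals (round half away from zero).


7.2237

BᵀP = [-5.0000 -1.0000; 14.5000 2.8750]
S = R + BᵀPB = [1 0; 0 2] + [5.0000 -14.5000; -14.5000 42.0625] = [6.0000 -14.5000; -14.5000 44.0625]
BᵀPA = [23.0000 -11.5000; -66.6250 33.2500]
K = S⁻¹·BᵀPA = [0.8753 -0.4544; -1.2240 0.6051]
A−BK = [0.5473 -0.7696; -3.6120 4.3025]
AᵀP(A−BK) = [4.5681 -2.7356; -2.7356 1.9056]
P' = Q + AᵀP(A−BK) = [5.0681 -2.4856; -2.4856 2.1556]
tr(P') = 7.2237


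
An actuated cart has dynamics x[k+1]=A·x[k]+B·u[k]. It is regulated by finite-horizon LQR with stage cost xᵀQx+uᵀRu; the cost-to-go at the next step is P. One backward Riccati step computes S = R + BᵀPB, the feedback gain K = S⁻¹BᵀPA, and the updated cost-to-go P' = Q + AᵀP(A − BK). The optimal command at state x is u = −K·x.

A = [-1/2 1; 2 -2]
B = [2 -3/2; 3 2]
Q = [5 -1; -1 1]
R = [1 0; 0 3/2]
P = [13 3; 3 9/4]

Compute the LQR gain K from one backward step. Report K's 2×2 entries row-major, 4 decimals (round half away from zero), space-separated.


0.2163 -0.0958 0.5788 -0.7397

BᵀP = [35.0000 12.7500; -13.5000 0.0000]
S = R + BᵀPB = [1 0; 0 3/2] + [108.2500 -27.0000; -27.0000 20.2500] = [109.2500 -27.0000; -27.0000 21.7500]
BᵀPA = [8.0000 9.5000; 6.7500 -13.5000]
K = S⁻¹·BᵀPA = [0.2163 -0.0958; 0.5788 -0.7397]
A−BK = [-0.0643 0.0822; 0.1935 -0.2331]
AᵀP(A−BK) = [0.6127 -0.7405; -0.7405 0.9250]
P' = Q + AᵀP(A−BK) = [5.6127 -1.7405; -1.7405 1.9250]
tr(P') = 7.5377


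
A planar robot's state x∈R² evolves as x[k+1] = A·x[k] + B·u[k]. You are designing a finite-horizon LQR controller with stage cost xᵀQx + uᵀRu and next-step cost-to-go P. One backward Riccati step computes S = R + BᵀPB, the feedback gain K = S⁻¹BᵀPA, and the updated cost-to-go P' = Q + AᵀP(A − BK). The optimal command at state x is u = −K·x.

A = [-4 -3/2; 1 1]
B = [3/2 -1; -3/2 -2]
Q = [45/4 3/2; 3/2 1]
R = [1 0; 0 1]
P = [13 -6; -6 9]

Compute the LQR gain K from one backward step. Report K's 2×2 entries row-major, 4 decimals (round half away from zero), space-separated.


BᵀP = [28.5000 -22.5000; -1.0000 -12.0000]
S = R + BᵀPB = [1 0; 0 1] + [76.5000 16.5000; 16.5000 25.0000] = [77.5000 16.5000; 16.5000 26.0000]
BᵀPA = [-136.5000 -65.2500; -8.0000 -10.5000]
K = S⁻¹·BᵀPA = [-1.9607 -0.8740; 0.9366 0.1508]
A−BK = [-0.1224 -0.0381; -0.0679 -0.0094]
AᵀP(A−BK) = [4.8580 1.8989; 1.8989 0.8021]
P' = Q + AᵀP(A−BK) = [16.1080 3.3989; 3.3989 1.8021]
tr(P') = 17.9101

-1.9607 -0.8740 0.9366 0.1508


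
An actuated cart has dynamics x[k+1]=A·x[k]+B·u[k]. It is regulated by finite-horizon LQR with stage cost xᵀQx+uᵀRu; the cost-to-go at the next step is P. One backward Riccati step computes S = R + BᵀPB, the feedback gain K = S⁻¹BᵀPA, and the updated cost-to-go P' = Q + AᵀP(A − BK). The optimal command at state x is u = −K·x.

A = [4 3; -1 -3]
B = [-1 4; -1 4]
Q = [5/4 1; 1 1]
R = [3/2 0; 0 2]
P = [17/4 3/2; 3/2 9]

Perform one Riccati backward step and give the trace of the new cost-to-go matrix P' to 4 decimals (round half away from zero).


137.5444

BᵀP = [-5.7500 -10.5000; 23.0000 42.0000]
S = R + BᵀPB = [3/2 0; 0 2] + [16.2500 -65.0000; -65.0000 260.0000] = [17.7500 -65.0000; -65.0000 262.0000]
BᵀPA = [-12.5000 14.2500; 50.0000 -57.0000]
K = S⁻¹·BᵀPA = [-0.0588 0.0670; 0.1763 -0.2009]
A−BK = [3.2362 3.8707; -1.7638 -2.1293]
AᵀP(A−BK) = [55.4524 66.3843; 66.3843 79.8420]
P' = Q + AᵀP(A−BK) = [56.7024 67.3843; 67.3843 80.8420]
tr(P') = 137.5444


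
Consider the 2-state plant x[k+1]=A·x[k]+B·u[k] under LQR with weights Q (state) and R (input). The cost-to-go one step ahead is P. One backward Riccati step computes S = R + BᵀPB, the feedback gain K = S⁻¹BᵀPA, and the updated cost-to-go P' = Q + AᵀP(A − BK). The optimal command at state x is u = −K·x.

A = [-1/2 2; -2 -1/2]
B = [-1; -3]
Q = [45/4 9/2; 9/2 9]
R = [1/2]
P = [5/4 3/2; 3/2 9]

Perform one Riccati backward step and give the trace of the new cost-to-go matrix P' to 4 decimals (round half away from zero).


BᵀP = [-5.7500 -28.5000]
S = R + BᵀPB = [1/2] + [91.2500] = [91.7500]
BᵀPA = [59.8750 2.7500]
K = S⁻¹·BᵀPA = [0.6526 0.0300]
A−BK = [0.1526 2.0300; -0.0422 -0.4101]
AᵀP(A−BK) = [0.2388 0.3304; 0.3304 4.1676]
P' = Q + AᵀP(A−BK) = [11.4888 4.8304; 4.8304 13.1676]
tr(P') = 24.6563

24.6563


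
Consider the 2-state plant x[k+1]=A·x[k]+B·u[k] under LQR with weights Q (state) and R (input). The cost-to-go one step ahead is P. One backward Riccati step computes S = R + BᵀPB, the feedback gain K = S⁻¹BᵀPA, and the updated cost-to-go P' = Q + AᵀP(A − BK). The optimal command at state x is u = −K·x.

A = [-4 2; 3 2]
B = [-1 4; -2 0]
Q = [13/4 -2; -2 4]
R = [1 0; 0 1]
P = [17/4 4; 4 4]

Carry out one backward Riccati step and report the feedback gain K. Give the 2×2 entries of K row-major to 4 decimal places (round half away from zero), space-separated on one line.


BᵀP = [-12.2500 -12.0000; 17.0000 16.0000]
S = R + BᵀPB = [1 0; 0 1] + [36.2500 -49.0000; -49.0000 68.0000] = [37.2500 -49.0000; -49.0000 69.0000]
BᵀPA = [13.0000 -48.5000; -20.0000 66.0000]
K = S⁻¹·BᵀPA = [-0.4904 -0.6647; -0.6381 0.4845]
A−BK = [-1.9380 -0.6027; 2.0192 0.6706]
AᵀP(A−BK) = [1.6130 0.3309; 0.3309 0.7858]
P' = Q + AᵀP(A−BK) = [4.8630 -1.6691; -1.6691 4.7858]
tr(P') = 9.6488

-0.4904 -0.6647 -0.6381 0.4845


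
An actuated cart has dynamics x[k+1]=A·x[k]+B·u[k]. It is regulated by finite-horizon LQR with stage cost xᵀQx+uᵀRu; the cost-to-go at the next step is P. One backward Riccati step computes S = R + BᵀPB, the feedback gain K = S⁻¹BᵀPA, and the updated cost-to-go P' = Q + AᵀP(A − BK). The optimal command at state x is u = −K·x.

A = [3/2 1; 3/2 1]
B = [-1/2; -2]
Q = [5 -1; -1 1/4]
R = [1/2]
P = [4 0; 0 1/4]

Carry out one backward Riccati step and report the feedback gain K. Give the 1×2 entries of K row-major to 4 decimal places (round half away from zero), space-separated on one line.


-1.5000 -1.0000

BᵀP = [-2.0000 -0.5000]
S = R + BᵀPB = [1/2] + [2.0000] = [2.5000]
BᵀPA = [-3.7500 -2.5000]
K = S⁻¹·BᵀPA = [-1.5000 -1.0000]
A−BK = [0.7500 0.5000; -1.5000 -1.0000]
AᵀP(A−BK) = [3.9375 2.6250; 2.6250 1.7500]
P' = Q + AᵀP(A−BK) = [8.9375 1.6250; 1.6250 2.0000]
tr(P') = 10.9375


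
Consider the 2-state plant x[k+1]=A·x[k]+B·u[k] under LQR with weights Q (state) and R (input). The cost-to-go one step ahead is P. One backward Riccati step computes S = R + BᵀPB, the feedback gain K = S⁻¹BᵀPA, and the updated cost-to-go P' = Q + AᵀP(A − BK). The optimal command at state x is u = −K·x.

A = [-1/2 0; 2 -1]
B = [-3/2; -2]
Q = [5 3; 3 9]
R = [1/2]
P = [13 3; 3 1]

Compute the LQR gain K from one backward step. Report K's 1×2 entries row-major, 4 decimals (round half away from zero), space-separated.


-0.0048 0.1256

BᵀP = [-25.5000 -6.5000]
S = R + BᵀPB = [1/2] + [51.2500] = [51.7500]
BᵀPA = [-0.2500 6.5000]
K = S⁻¹·BᵀPA = [-0.0048 0.1256]
A−BK = [-0.5072 0.1884; 1.9903 -0.7488]
AᵀP(A−BK) = [1.2488 -0.4686; -0.4686 0.1836]
P' = Q + AᵀP(A−BK) = [6.2488 2.5314; 2.5314 9.1836]
tr(P') = 15.4324


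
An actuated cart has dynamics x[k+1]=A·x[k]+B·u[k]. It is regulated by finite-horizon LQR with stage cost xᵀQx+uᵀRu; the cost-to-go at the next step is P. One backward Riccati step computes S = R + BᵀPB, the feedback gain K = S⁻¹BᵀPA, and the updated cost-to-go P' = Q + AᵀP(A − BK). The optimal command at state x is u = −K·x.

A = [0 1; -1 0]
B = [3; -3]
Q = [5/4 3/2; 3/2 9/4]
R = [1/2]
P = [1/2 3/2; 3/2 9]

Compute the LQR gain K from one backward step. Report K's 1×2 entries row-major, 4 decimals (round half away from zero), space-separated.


BᵀP = [-3.0000 -22.5000]
S = R + BᵀPB = [1/2] + [58.5000] = [59.0000]
BᵀPA = [22.5000 -3.0000]
K = S⁻¹·BᵀPA = [0.3814 -0.0508]
A−BK = [-1.1441 1.1525; 0.1441 -0.1525]
AᵀP(A−BK) = [0.4195 -0.3559; -0.3559 0.3475]
P' = Q + AᵀP(A−BK) = [1.6695 1.1441; 1.1441 2.5975]
tr(P') = 4.2669

0.3814 -0.0508


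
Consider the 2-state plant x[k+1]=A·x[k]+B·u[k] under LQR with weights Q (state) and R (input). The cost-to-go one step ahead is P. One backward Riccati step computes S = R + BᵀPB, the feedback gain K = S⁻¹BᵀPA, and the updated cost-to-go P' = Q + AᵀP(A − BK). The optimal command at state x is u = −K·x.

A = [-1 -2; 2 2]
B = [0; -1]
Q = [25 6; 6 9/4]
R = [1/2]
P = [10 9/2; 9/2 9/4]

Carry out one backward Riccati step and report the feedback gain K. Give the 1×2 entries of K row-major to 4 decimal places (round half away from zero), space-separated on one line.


0.0000 1.6364

BᵀP = [-4.5000 -2.2500]
S = R + BᵀPB = [1/2] + [2.2500] = [2.7500]
BᵀPA = [0.0000 4.5000]
K = S⁻¹·BᵀPA = [0.0000 1.6364]
A−BK = [-1.0000 -2.0000; 2.0000 3.6364]
AᵀP(A−BK) = [1.0000 2.0000; 2.0000 5.6364]
P' = Q + AᵀP(A−BK) = [26.0000 8.0000; 8.0000 7.8864]
tr(P') = 33.8864


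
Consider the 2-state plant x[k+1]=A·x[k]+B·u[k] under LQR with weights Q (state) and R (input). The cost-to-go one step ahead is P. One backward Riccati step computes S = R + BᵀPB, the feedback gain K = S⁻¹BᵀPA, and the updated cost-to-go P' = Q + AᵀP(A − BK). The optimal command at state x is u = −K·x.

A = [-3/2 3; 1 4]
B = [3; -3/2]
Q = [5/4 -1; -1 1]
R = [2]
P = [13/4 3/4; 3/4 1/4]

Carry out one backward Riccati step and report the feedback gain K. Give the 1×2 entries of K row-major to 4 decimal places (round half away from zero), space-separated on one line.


-0.4414 1.3317

BᵀP = [8.6250 1.8750]
S = R + BᵀPB = [2] + [23.0625] = [25.0625]
BᵀPA = [-11.0625 33.3750]
K = S⁻¹·BᵀPA = [-0.4414 1.3317]
A−BK = [-0.1758 -0.9950; 0.3379 5.9975]
AᵀP(A−BK) = [0.4296 -1.1434; -1.1434 6.8055]
P' = Q + AᵀP(A−BK) = [1.6796 -2.1434; -2.1434 7.8055]
tr(P') = 9.4850


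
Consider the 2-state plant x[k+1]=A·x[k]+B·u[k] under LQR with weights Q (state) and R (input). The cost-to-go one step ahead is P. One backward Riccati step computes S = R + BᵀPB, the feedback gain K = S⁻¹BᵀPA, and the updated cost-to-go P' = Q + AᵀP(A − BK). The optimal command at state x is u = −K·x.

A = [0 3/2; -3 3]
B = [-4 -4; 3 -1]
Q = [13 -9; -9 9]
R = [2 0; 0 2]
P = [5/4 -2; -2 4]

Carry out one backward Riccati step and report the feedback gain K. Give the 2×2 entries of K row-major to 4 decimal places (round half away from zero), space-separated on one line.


-0.6446 0.5269 0.3471 -0.5145

BᵀP = [-11.0000 20.0000; -3.0000 4.0000]
S = R + BᵀPB = [2 0; 0 2] + [104.0000 24.0000; 24.0000 8.0000] = [106.0000 24.0000; 24.0000 10.0000]
BᵀPA = [-60.0000 43.5000; -12.0000 7.5000]
K = S⁻¹·BᵀPA = [-0.6446 0.5269; 0.3471 -0.5145]
A−BK = [-1.1901 1.5496; -0.7190 0.9050]
AᵀP(A−BK) = [1.4876 -1.5620; -1.5620 1.7526]
P' = Q + AᵀP(A−BK) = [14.4876 -10.5620; -10.5620 10.7526]
tr(P') = 25.2402


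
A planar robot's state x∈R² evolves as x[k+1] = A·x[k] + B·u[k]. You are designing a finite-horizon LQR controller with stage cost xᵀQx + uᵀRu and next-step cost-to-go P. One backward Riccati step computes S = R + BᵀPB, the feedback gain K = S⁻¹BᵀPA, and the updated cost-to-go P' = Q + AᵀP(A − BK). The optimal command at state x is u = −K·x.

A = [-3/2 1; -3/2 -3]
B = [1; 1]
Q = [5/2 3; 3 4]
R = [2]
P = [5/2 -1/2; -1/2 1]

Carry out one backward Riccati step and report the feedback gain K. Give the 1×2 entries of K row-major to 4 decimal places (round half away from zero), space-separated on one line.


-0.8333 0.1111

BᵀP = [2.0000 0.5000]
S = R + BᵀPB = [2] + [2.5000] = [4.5000]
BᵀPA = [-3.7500 0.5000]
K = S⁻¹·BᵀPA = [-0.8333 0.1111]
A−BK = [-0.6667 0.8889; -0.6667 -3.1111]
AᵀP(A−BK) = [2.5000 -0.3333; -0.3333 14.4444]
P' = Q + AᵀP(A−BK) = [5.0000 2.6667; 2.6667 18.4444]
tr(P') = 23.4444


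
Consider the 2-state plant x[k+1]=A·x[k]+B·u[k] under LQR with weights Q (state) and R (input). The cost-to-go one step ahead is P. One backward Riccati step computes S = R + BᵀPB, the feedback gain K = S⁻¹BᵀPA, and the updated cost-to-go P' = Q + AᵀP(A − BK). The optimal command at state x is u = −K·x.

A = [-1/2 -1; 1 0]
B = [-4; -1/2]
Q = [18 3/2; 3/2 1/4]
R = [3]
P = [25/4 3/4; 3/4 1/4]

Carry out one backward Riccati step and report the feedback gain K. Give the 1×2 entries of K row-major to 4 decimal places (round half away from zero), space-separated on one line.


0.0902 0.2392

BᵀP = [-25.3750 -3.1250]
S = R + BᵀPB = [3] + [103.0625] = [106.0625]
BᵀPA = [9.5625 25.3750]
K = S⁻¹·BᵀPA = [0.0902 0.2392]
A−BK = [-0.1394 -0.0430; 1.0451 0.1196]
AᵀP(A−BK) = [0.2004 0.0872; 0.0872 0.1791]
P' = Q + AᵀP(A−BK) = [18.2004 1.5872; 1.5872 0.4291]
tr(P') = 18.6295


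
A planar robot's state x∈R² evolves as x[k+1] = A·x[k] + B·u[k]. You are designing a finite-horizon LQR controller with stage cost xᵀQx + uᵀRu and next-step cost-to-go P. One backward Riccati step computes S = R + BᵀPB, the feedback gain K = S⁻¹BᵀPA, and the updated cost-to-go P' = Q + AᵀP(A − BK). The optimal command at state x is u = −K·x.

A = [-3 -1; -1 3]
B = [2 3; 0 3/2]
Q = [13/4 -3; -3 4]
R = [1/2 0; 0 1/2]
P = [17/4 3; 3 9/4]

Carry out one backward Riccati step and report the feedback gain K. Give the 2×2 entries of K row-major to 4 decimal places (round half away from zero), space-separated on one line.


BᵀP = [8.5000 6.0000; 17.2500 12.3750]
S = R + BᵀPB = [1/2 0; 0 1/2] + [17.0000 34.5000; 34.5000 70.3125] = [17.5000 34.5000; 34.5000 70.8125]
BᵀPA = [-31.5000 9.5000; -64.1250 19.8750]
K = S⁻¹·BᵀPA = [-0.3733 -0.2648; -0.7237 0.4097]
A−BK = [-0.0823 -1.6994; 0.0855 2.3854]
AᵀP(A−BK) = [0.3346 -0.0704; -0.0704 0.8732]
P' = Q + AᵀP(A−BK) = [3.5846 -3.0704; -3.0704 4.8732]
tr(P') = 8.4577

-0.3733 -0.2648 -0.7237 0.4097


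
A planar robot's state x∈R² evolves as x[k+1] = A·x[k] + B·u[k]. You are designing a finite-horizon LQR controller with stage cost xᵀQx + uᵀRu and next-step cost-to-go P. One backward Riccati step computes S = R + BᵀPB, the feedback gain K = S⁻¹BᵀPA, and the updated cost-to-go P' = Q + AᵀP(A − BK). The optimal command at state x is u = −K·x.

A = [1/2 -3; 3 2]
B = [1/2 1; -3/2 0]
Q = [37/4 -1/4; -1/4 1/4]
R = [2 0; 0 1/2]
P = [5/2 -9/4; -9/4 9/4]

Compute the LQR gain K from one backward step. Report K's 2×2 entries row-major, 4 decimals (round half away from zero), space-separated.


BᵀP = [4.6250 -4.5000; 2.5000 -2.2500]
S = R + BᵀPB = [2 0; 0 1/2] + [9.0625 4.6250; 4.6250 2.5000] = [11.0625 4.6250; 4.6250 3.0000]
BᵀPA = [-11.1875 -22.8750; -5.5000 -12.0000]
K = S⁻¹·BᵀPA = [-0.6887 -1.1126; -0.7715 -2.2848]
A−BK = [1.6159 -0.1589; 1.9669 0.3311]
AᵀP(A−BK) = [2.1763 2.7368; 2.7368 5.6325]
P' = Q + AᵀP(A−BK) = [11.4263 2.4868; 2.4868 5.8825]
tr(P') = 17.3088

-0.6887 -1.1126 -0.7715 -2.2848


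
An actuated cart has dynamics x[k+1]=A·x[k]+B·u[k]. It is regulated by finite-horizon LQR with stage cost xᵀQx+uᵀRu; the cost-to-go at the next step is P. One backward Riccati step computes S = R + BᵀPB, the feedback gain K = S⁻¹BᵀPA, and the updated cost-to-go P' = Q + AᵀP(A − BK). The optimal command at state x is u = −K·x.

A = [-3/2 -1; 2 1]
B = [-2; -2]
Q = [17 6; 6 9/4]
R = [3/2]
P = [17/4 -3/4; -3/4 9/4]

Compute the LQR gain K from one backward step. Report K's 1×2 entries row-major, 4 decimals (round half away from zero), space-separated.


BᵀP = [-7.0000 -3.0000]
S = R + BᵀPB = [3/2] + [20.0000] = [21.5000]
BᵀPA = [4.5000 4.0000]
K = S⁻¹·BᵀPA = [0.2093 0.1860]
A−BK = [-1.0814 -0.6279; 2.4186 1.3721]
AᵀP(A−BK) = [22.1206 12.6628; 12.6628 7.2558]
P' = Q + AᵀP(A−BK) = [39.1206 18.6628; 18.6628 9.5058]
tr(P') = 48.6265

0.2093 0.1860


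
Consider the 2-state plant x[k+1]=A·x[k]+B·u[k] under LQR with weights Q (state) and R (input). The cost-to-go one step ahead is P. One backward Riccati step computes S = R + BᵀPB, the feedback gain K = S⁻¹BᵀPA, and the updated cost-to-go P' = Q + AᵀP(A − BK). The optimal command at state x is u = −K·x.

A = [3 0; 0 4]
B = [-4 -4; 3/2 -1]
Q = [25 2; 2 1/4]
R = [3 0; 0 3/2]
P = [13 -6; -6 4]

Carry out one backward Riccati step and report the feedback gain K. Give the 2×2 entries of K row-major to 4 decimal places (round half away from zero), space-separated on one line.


-0.2982 1.0830 -0.4482 -0.9170

BᵀP = [-61.0000 30.0000; -46.0000 20.0000]
S = R + BᵀPB = [3 0; 0 3/2] + [289.0000 214.0000; 214.0000 164.0000] = [292.0000 214.0000; 214.0000 165.5000]
BᵀPA = [-183.0000 120.0000; -138.0000 80.0000]
K = S⁻¹·BᵀPA = [-0.2982 1.0830; -0.4482 -0.9170]
A−BK = [0.0142 0.6640; -0.0009 1.4585]
AᵀP(A−BK) = [0.5709 -0.3557; -0.3557 7.3992]
P' = Q + AᵀP(A−BK) = [25.5709 1.6443; 1.6443 7.6492]
tr(P') = 33.2202


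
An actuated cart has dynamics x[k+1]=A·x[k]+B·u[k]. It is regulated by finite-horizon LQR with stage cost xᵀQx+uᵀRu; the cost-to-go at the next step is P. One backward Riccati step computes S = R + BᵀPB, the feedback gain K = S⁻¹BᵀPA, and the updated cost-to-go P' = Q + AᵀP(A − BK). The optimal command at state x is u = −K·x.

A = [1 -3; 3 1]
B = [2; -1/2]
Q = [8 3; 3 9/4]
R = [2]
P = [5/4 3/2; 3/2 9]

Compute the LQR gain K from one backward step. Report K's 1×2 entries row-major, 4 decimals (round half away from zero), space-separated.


BᵀP = [1.7500 -1.5000]
S = R + BᵀPB = [2] + [4.2500] = [6.2500]
BᵀPA = [-2.7500 -6.7500]
K = S⁻¹·BᵀPA = [-0.4400 -1.0800]
A−BK = [1.8800 -0.8400; 2.7800 0.4600]
AᵀP(A−BK) = [90.0400 8.2800; 8.2800 3.9600]
P' = Q + AᵀP(A−BK) = [98.0400 11.2800; 11.2800 6.2100]
tr(P') = 104.2500

-0.4400 -1.0800


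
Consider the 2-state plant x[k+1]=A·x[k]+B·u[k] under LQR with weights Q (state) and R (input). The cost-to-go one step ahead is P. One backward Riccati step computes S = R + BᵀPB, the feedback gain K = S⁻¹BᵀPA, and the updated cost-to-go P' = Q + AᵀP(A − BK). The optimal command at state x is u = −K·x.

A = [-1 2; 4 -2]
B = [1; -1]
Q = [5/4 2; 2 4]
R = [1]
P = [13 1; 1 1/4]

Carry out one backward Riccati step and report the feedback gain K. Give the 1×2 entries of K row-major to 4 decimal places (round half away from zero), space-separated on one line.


BᵀP = [12.0000 0.7500]
S = R + BᵀPB = [1] + [11.2500] = [12.2500]
BᵀPA = [-9.0000 22.5000]
K = S⁻¹·BᵀPA = [-0.7347 1.8367]
A−BK = [-0.2653 0.1633; 3.2653 -0.1633]
AᵀP(A−BK) = [2.3878 -1.4694; -1.4694 3.6735]
P' = Q + AᵀP(A−BK) = [3.6378 0.5306; 0.5306 7.6735]
tr(P') = 11.3112

-0.7347 1.8367


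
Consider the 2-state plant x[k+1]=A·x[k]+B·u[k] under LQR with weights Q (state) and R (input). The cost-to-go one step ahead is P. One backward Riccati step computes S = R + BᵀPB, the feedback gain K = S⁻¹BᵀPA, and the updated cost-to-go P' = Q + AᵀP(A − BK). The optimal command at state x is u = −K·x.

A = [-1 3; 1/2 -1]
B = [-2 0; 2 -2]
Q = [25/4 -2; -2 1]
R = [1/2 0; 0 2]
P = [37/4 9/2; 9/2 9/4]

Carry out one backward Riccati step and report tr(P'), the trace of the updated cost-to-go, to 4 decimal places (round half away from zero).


9.9801

BᵀP = [-9.5000 -4.5000; -9.0000 -4.5000]
S = R + BᵀPB = [1/2 0; 0 2] + [10.0000 9.0000; 9.0000 9.0000] = [10.5000 9.0000; 9.0000 11.0000]
BᵀPA = [7.2500 -24.0000; 6.7500 -22.5000]
K = S⁻¹·BᵀPA = [0.5507 -1.7826; 0.1630 -0.5870]
A−BK = [0.1014 -0.5652; -0.2754 1.3913]
AᵀP(A−BK) = [0.2192 -0.7391; -0.7391 2.5109]
P' = Q + AᵀP(A−BK) = [6.4692 -2.7391; -2.7391 3.5109]
tr(P') = 9.9801


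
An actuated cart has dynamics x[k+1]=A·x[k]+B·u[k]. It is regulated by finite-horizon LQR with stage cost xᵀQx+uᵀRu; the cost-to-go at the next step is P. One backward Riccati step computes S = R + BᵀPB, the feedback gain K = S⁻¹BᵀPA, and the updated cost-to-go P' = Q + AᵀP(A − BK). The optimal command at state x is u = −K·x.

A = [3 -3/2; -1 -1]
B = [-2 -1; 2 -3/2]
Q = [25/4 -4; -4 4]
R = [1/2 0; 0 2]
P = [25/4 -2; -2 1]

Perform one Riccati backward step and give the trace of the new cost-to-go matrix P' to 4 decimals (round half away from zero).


BᵀP = [-16.5000 6.0000; -3.2500 0.5000]
S = R + BᵀPB = [1/2 0; 0 2] + [45.0000 7.5000; 7.5000 2.5000] = [45.5000 7.5000; 7.5000 4.5000]
BᵀPA = [-55.5000 18.7500; -10.2500 4.3750]
K = S⁻¹·BᵀPA = [-1.1641 0.3472; -0.3375 0.3935]
A−BK = [0.3342 -0.4120; 0.8220 -1.1042]
AᵀP(A−BK) = [1.1803 -0.8206; -0.8206 0.8304]
P' = Q + AᵀP(A−BK) = [7.4303 -4.8206; -4.8206 4.8304]
tr(P') = 12.2608

12.2608


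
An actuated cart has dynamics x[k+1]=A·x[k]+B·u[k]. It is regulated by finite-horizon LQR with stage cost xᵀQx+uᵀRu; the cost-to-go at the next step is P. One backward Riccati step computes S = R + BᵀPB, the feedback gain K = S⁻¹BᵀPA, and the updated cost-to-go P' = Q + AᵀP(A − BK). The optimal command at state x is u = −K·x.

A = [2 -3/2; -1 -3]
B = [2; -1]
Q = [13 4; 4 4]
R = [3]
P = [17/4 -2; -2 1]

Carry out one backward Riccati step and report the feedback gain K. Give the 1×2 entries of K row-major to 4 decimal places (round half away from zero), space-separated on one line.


BᵀP = [10.5000 -5.0000]
S = R + BᵀPB = [3] + [26.0000] = [29.0000]
BᵀPA = [26.0000 -0.7500]
K = S⁻¹·BᵀPA = [0.8966 -0.0259]
A−BK = [0.2069 -1.4483; -0.1034 -3.0259]
AᵀP(A−BK) = [2.6897 -0.0776; -0.0776 0.5431]
P' = Q + AᵀP(A−BK) = [15.6897 3.9224; 3.9224 4.5431]
tr(P') = 20.2328

0.8966 -0.0259


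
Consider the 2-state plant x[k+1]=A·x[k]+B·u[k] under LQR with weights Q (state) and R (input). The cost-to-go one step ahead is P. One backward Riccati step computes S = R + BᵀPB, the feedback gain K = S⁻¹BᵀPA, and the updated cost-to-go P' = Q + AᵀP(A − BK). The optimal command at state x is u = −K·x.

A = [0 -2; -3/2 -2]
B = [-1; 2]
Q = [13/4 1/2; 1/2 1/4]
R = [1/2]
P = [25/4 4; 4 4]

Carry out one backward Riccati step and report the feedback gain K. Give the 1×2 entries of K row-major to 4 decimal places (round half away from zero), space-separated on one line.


-0.8889 -1.7037

BᵀP = [1.7500 4.0000]
S = R + BᵀPB = [1/2] + [6.2500] = [6.7500]
BᵀPA = [-6.0000 -11.5000]
K = S⁻¹·BᵀPA = [-0.8889 -1.7037]
A−BK = [-0.8889 -3.7037; 0.2778 1.4074]
AᵀP(A−BK) = [3.6667 13.7778; 13.7778 53.4074]
P' = Q + AᵀP(A−BK) = [6.9167 14.2778; 14.2778 53.6574]
tr(P') = 60.5741


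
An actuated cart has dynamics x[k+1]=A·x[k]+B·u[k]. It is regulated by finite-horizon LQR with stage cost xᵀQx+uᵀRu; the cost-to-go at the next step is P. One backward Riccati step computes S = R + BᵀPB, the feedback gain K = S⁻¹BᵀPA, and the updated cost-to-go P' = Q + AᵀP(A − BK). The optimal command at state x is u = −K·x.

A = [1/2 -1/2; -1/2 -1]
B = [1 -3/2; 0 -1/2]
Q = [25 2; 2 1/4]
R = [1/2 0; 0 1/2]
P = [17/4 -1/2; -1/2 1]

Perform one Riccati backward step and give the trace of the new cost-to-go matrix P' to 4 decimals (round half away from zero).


BᵀP = [4.2500 -0.5000; -6.1250 0.2500]
S = R + BᵀPB = [1/2 0; 0 1/2] + [4.2500 -6.1250; -6.1250 9.0625] = [4.7500 -6.1250; -6.1250 9.5625]
BᵀPA = [2.3750 -1.6250; -3.1875 2.8125]
K = S⁻¹·BᵀPA = [0.4032 0.2134; -0.0751 0.4308]
A−BK = [-0.0158 -0.0672; -0.5375 -0.7846]
AᵀP(A−BK) = [0.3656 0.4289; 0.4289 0.6976]
P' = Q + AᵀP(A−BK) = [25.3656 2.4289; 2.4289 0.9476]
tr(P') = 26.3132

26.3132


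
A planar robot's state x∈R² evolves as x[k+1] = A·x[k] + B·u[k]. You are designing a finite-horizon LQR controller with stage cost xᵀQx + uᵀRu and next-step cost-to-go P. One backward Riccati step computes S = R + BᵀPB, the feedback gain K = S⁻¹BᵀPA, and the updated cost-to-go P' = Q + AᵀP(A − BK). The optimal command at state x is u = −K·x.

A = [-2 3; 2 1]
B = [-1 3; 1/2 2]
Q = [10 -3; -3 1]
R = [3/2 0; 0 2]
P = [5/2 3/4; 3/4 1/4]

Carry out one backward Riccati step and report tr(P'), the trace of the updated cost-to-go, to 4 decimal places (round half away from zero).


12.9215

BᵀP = [-2.1250 -0.6250; 9.0000 2.7500]
S = R + BᵀPB = [3/2 0; 0 2] + [1.8125 -7.6250; -7.6250 32.5000] = [3.3125 -7.6250; -7.6250 34.5000]
BᵀPA = [3.0000 -7.0000; -12.5000 29.7500]
K = S⁻¹·BᵀPA = [0.1458 -0.2611; -0.3301 0.8046]
A−BK = [-0.8639 0.3251; 2.5873 -0.4787]
AᵀP(A−BK) = [0.4364 -0.6591; -0.6591 1.4851]
P' = Q + AᵀP(A−BK) = [10.4364 -3.6591; -3.6591 2.4851]
tr(P') = 12.9215


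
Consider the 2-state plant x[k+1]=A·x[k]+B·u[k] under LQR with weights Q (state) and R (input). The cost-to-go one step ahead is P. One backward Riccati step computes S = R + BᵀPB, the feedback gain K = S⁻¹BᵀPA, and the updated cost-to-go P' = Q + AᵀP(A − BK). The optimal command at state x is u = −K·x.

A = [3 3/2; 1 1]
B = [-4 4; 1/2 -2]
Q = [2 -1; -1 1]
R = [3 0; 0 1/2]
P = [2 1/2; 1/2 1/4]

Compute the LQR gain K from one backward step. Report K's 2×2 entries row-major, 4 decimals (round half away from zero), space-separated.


-0.2742 -0.1716 0.5894 0.2872

BᵀP = [-7.7500 -1.8750; 7.0000 1.5000]
S = R + BᵀPB = [3 0; 0 1/2] + [30.0625 -27.2500; -27.2500 25.0000] = [33.0625 -27.2500; -27.2500 25.5000]
BᵀPA = [-25.1250 -13.5000; 22.5000 12.0000]
K = S⁻¹·BᵀPA = [-0.2742 -0.1716; 0.5894 0.2872]
A−BK = [-0.4541 -0.3353; 2.3158 1.6602]
AᵀP(A−BK) = [1.1007 0.7263; 0.7263 0.4869]
P' = Q + AᵀP(A−BK) = [3.1007 -0.2737; -0.2737 1.4869]
tr(P') = 4.5876


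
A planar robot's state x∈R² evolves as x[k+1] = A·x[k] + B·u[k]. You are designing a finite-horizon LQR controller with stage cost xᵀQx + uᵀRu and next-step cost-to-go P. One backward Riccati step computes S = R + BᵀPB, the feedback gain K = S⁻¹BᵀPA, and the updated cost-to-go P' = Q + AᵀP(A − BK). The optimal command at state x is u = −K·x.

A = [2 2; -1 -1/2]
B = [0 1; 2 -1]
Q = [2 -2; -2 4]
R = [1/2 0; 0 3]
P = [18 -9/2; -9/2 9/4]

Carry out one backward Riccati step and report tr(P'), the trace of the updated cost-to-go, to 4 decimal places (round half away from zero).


BᵀP = [-9.0000 4.5000; 22.5000 -6.7500]
S = R + BᵀPB = [1/2 0; 0 3] + [9.0000 -13.5000; -13.5000 29.2500] = [9.5000 -13.5000; -13.5000 32.2500]
BᵀPA = [-22.5000 -20.2500; 51.7500 48.3750]
K = S⁻¹·BᵀPA = [-0.2175 0.0000; 1.5136 1.5000]
A−BK = [0.4864 0.5000; 0.9486 1.0000]
AᵀP(A−BK) = [9.0272 9.0000; 9.0000 9.0000]
P' = Q + AᵀP(A−BK) = [11.0272 7.0000; 7.0000 13.0000]
tr(P') = 24.0272

24.0272


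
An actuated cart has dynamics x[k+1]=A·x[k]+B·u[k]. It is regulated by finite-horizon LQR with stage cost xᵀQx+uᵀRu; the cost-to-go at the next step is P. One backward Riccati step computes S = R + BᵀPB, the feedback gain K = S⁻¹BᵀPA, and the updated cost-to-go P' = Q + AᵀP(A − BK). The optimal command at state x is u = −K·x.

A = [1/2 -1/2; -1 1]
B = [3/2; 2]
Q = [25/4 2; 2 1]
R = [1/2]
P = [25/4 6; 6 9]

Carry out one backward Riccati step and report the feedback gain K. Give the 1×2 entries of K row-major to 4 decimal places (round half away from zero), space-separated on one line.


-0.1884 0.1884

BᵀP = [21.3750 27.0000]
S = R + BᵀPB = [1/2] + [86.0625] = [86.5625]
BᵀPA = [-16.3125 16.3125]
K = S⁻¹·BᵀPA = [-0.1884 0.1884]
A−BK = [0.7827 -0.7827; -0.6231 0.6231]
AᵀP(A−BK) = [1.4884 -1.4884; -1.4884 1.4884]
P' = Q + AᵀP(A−BK) = [7.7384 0.5116; 0.5116 2.4884]
tr(P') = 10.2269
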